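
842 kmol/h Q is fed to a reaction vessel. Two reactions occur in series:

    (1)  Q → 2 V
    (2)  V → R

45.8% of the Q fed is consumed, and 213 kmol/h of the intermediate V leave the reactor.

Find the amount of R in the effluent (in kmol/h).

Conversion of Q: Q consumed = 1ξ₁ = 0.458 × 842 → ξ₁ = 385.6 kmol/h.
V balance: n_V = 0 + 2ξ₁ − 1ξ₂ = 213 → ξ₂ = (2·385.6 − 213)/1 = 558.3 kmol/h.
Outlet amounts (n = n₀ + Σ ν·ξ):
  Q: 842 − 1(385.6) = 456.4
  V: 0 + 2(385.6) − 1(558.3) = 213
  R: 0 + 1(558.3) = 558.3

558 kmol/h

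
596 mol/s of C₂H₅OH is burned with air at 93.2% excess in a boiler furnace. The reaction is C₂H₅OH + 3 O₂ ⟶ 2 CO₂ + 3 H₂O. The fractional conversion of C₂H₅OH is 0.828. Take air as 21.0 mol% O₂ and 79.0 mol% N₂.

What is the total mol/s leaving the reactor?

Stoichiometric O₂ = 3 × 596 = 1788 mol/s; O₂ fed = 1788 × 1.932 = 3454 mol/s.
N₂ fed = 3454 × 79/21 = 13000 mol/s.
Fuel reacted = 0.828 × 596 → ξ = 493.5 mol/s.
Outlet (n = n₀ + ν ξ):
  C₂H₅OH: 596 − 1(493.5) = 102.5
  O₂: 3454 − 3(493.5) = 1974
  N₂: 13000 (inert)
  CO₂: 0 + 2(493.5) = 987
  H₂O: 0 + 3(493.5) = 1480
Total out = 102.5 + 1974 + 13000 + 987 + 1480 = 17540 mol/s.

17500 mol/s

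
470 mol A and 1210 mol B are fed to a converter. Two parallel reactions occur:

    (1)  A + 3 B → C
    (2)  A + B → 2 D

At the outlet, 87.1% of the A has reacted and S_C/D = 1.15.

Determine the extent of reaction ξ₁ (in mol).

ξ₁ = 285 mol

Conversion of A: A consumed = 0.871 × 470 = 409.4 mol = 1ξ₁ + 1ξ₂.
Selectivity: 1ξ₁ / (2ξ₂) = 1.15 → ξ₁ = 2.3 ξ₂.
Substitute: (1·2.3 + 1) ξ₂ = 409.4 → ξ₂ = 124.1 mol, ξ₁ = 285.3 mol.
Outlet amounts (n = n₀ + Σ ν·ξ):
  A: 470 − 1(285.3) − 1(124.1) = 60.63
  B: 1210 − 3(285.3) − 1(124.1) = 230
  C: 0 + 1(285.3) = 285.3
  D: 0 + 2(124.1) = 248.1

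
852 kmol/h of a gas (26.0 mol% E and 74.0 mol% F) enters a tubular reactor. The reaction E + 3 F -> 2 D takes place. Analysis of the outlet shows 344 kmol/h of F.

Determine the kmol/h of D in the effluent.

For F: n = n₀ − 3ξ → 344 = 630.5 − 3ξ, giving ξ = 95.49 kmol/h.
Outlet amounts (n = n₀ + ν ξ):
  E: 221.5 − 1(95.49) = 126
  F: 630.5 − 3(95.49) = 344
  D: 0 + 2(95.49) = 191

191 kmol/h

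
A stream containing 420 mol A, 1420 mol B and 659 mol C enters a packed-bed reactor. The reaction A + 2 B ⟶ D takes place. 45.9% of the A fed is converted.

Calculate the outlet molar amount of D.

A reacted = 0.459 × 420 = 192.8 mol; ν_A = −1, so ξ = 192.8/1 = 192.8 mol.
Outlet amounts (n = n₀ + ν ξ):
  A: 420 − 1(192.8) = 227.2
  B: 1420 − 2(192.8) = 1034
  D: 0 + 1(192.8) = 192.8
  C: 659 (inert)

193 mol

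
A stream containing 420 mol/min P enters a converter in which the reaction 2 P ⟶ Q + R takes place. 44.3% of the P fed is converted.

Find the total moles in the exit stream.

P reacted = 0.443 × 420 = 186.1 mol/min; ν_P = −2, so ξ = 186.1/2 = 93.03 mol/min.
Outlet amounts (n = n₀ + ν ξ):
  P: 420 − 2(93.03) = 233.9
  Q: 0 + 1(93.03) = 93.03
  R: 0 + 1(93.03) = 93.03
Total out = 233.9 + 93.03 + 93.03 = 420 mol/min.

420 mol/min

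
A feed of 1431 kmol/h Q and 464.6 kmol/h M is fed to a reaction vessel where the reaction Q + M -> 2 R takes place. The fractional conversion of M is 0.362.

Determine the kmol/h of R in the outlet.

336 kmol/h

M reacted = 0.362 × 464.6 = 168.2 kmol/h; ν_M = −1, so ξ = 168.2/1 = 168.2 kmol/h.
Outlet amounts (n = n₀ + ν ξ):
  Q: 1431 − 1(168.2) = 1263
  M: 464.6 − 1(168.2) = 296.4
  R: 0 + 2(168.2) = 336.4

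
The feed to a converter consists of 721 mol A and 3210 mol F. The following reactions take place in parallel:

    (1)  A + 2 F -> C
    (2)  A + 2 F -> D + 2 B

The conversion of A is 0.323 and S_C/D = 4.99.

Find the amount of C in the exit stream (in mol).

Conversion of A: A consumed = 0.323 × 721 = 232.9 mol = 1ξ₁ + 1ξ₂.
Selectivity: 1ξ₁ / (1ξ₂) = 4.99 → ξ₁ = 4.99 ξ₂.
Substitute: (1·4.99 + 1) ξ₂ = 232.9 → ξ₂ = 38.88 mol, ξ₁ = 194 mol.
Outlet amounts (n = n₀ + Σ ν·ξ):
  A: 721 − 1(194) − 1(38.88) = 488.1
  F: 3210 − 2(194) − 2(38.88) = 2744
  C: 0 + 1(194) = 194
  D: 0 + 1(38.88) = 38.88
  B: 0 + 2(38.88) = 77.76

194 mol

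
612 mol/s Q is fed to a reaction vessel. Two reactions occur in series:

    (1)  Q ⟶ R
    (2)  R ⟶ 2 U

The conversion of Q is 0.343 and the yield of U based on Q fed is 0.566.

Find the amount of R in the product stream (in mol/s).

Conversion of Q: Q consumed = 1ξ₁ = 0.343 × 612 → ξ₁ = 209.9 mol/s.
Yield of U: 2ξ₂ / 612 = 0.566 → ξ₂ = 173.2 mol/s.
Outlet amounts (n = n₀ + Σ ν·ξ):
  Q: 612 − 1(209.9) = 402.1
  R: 0 + 1(209.9) − 1(173.2) = 36.72
  U: 0 + 2(173.2) = 346.4

36.7 mol/s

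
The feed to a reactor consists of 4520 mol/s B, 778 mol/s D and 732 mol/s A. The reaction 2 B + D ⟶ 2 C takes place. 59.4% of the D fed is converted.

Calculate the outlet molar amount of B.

3600 mol/s

D reacted = 0.594 × 778 = 462.1 mol/s; ν_D = −1, so ξ = 462.1/1 = 462.1 mol/s.
Outlet amounts (n = n₀ + ν ξ):
  B: 4520 − 2(462.1) = 3596
  D: 778 − 1(462.1) = 315.9
  C: 0 + 2(462.1) = 924.3
  A: 732 (inert)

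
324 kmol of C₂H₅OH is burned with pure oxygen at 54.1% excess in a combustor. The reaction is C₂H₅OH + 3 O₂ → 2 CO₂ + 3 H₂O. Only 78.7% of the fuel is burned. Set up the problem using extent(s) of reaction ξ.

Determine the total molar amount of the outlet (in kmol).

2080 kmol

Stoichiometric O₂ = 3 × 324 = 972 kmol; O₂ fed = 972 × 1.541 = 1498 kmol.
Fuel reacted = 0.787 × 324 → ξ = 255 kmol.
Outlet (n = n₀ + ν ξ):
  C₂H₅OH: 324 − 1(255) = 69.01
  O₂: 1498 − 3(255) = 732.9
  CO₂: 0 + 2(255) = 510
  H₂O: 0 + 3(255) = 765
Total out = 69.01 + 732.9 + 510 + 765 = 2077 kmol.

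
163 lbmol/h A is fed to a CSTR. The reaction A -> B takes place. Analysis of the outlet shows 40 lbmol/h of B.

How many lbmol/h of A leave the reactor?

For B: n = n₀ + 1ξ → 40 = 0 + 1ξ, giving ξ = 40 lbmol/h.
Outlet amounts (n = n₀ + ν ξ):
  A: 163 − 1(40) = 123
  B: 0 + 1(40) = 40

123 lbmol/h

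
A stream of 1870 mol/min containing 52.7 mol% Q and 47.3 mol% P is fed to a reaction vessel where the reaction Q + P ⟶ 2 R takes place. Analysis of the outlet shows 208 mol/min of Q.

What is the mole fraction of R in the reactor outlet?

For Q: n = n₀ − 1ξ → 208 = 985.5 − 1ξ, giving ξ = 777.5 mol/min.
Outlet amounts (n = n₀ + ν ξ):
  Q: 985.5 − 1(777.5) = 208
  P: 884.5 − 1(777.5) = 107
  R: 0 + 2(777.5) = 1555
Total out = 1870 mol/min; y_R = 1555 / 1870 = 0.8315.

0.832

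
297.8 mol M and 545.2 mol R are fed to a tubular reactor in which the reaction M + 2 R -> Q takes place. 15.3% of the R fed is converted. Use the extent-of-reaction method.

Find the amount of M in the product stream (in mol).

256 mol

R reacted = 0.153 × 545.2 = 83.42 mol; ν_R = −2, so ξ = 83.42/2 = 41.71 mol.
Outlet amounts (n = n₀ + ν ξ):
  M: 297.8 − 1(41.71) = 256.1
  R: 545.2 − 2(41.71) = 461.8
  Q: 0 + 1(41.71) = 41.71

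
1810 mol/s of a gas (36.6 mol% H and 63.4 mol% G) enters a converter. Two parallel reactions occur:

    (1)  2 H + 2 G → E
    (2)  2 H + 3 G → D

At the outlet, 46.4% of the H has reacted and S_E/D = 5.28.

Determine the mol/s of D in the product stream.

24.5 mol/s

Conversion of H: H consumed = 0.464 × 662.5 = 307.4 mol/s = 2ξ₁ + 2ξ₂.
Selectivity: 1ξ₁ / (1ξ₂) = 5.28 → ξ₁ = 5.28 ξ₂.
Substitute: (2·5.28 + 2) ξ₂ = 307.4 → ξ₂ = 24.47 mol/s, ξ₁ = 129.2 mol/s.
Outlet amounts (n = n₀ + Σ ν·ξ):
  H: 662.5 − 2(129.2) − 2(24.47) = 355.1
  G: 1148 − 2(129.2) − 3(24.47) = 815.7
  E: 0 + 1(129.2) = 129.2
  D: 0 + 1(24.47) = 24.47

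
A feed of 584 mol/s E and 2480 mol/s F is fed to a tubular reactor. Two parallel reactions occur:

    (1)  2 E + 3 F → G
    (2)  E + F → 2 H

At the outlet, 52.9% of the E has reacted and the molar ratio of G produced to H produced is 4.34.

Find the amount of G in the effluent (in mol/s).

146 mol/s

Conversion of E: E consumed = 0.529 × 584 = 308.9 mol/s = 2ξ₁ + 1ξ₂.
Selectivity: 1ξ₁ / (2ξ₂) = 4.34 → ξ₁ = 8.68 ξ₂.
Substitute: (2·8.68 + 1) ξ₂ = 308.9 → ξ₂ = 16.83 mol/s, ξ₁ = 146.1 mol/s.
Outlet amounts (n = n₀ + Σ ν·ξ):
  E: 584 − 2(146.1) − 1(16.83) = 275.1
  F: 2480 − 3(146.1) − 1(16.83) = 2025
  G: 0 + 1(146.1) = 146.1
  H: 0 + 2(16.83) = 33.65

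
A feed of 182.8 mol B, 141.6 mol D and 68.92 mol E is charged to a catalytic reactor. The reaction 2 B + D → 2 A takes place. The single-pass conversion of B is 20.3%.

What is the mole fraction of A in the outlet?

B reacted = 0.203 × 182.8 = 37.11 mol; ν_B = −2, so ξ = 37.11/2 = 18.55 mol.
Outlet amounts (n = n₀ + ν ξ):
  B: 182.8 − 2(18.55) = 145.7
  D: 141.6 − 1(18.55) = 123
  A: 0 + 2(18.55) = 37.11
  E: 68.92 (inert)
Total out = 374.8 mol; y_A = 37.11 / 374.8 = 0.09902.

0.099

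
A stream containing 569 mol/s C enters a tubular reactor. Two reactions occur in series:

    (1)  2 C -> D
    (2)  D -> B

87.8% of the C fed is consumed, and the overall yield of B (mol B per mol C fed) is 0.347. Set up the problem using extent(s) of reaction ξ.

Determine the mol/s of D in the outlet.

52.3 mol/s

Conversion of C: C consumed = 2ξ₁ = 0.878 × 569 → ξ₁ = 249.8 mol/s.
Yield of B: 1ξ₂ / 569 = 0.347 → ξ₂ = 197.4 mol/s.
Outlet amounts (n = n₀ + Σ ν·ξ):
  C: 569 − 2(249.8) = 69.42
  D: 0 + 1(249.8) − 1(197.4) = 52.35
  B: 0 + 1(197.4) = 197.4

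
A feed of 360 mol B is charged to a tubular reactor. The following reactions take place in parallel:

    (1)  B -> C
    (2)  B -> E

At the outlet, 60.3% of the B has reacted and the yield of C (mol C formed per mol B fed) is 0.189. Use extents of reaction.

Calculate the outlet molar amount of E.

149 mol

Yield of C: 1ξ₁ / 360 = 0.189 → ξ₁ = 68.04 mol.
Conversion of B: 1ξ₁ + 1ξ₂ = 0.603 × 360 = 217.1 → ξ₂ = 149 mol.
Outlet amounts (n = n₀ + Σ ν·ξ):
  B: 360 − 1(68.04) − 1(149) = 142.9
  C: 0 + 1(68.04) = 68.04
  E: 0 + 1(149) = 149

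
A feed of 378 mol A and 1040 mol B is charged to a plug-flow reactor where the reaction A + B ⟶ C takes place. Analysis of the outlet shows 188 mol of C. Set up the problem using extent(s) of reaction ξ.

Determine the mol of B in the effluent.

For C: n = n₀ + 1ξ → 188 = 0 + 1ξ, giving ξ = 188 mol.
Outlet amounts (n = n₀ + ν ξ):
  A: 378 − 1(188) = 190
  B: 1040 − 1(188) = 852
  C: 0 + 1(188) = 188

852 mol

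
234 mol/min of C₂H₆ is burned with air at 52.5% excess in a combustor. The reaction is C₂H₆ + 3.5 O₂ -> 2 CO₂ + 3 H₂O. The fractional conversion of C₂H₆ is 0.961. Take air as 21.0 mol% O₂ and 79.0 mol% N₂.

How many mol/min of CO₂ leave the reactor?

Stoichiometric O₂ = 3.5 × 234 = 819 mol/min; O₂ fed = 819 × 1.525 = 1249 mol/min.
N₂ fed = 1249 × 79/21 = 4699 mol/min.
Fuel reacted = 0.961 × 234 → ξ = 224.9 mol/min.
Outlet (n = n₀ + ν ξ):
  C₂H₆: 234 − 1(224.9) = 9.126
  O₂: 1249 − 3.5(224.9) = 461.9
  N₂: 4699 (inert)
  CO₂: 0 + 2(224.9) = 449.7
  H₂O: 0 + 3(224.9) = 674.6

450 mol/min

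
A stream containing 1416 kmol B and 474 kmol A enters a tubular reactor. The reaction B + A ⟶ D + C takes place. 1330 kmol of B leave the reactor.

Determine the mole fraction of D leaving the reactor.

For B: n = n₀ − 1ξ → 1330 = 1416 − 1ξ, giving ξ = 86 kmol.
Outlet amounts (n = n₀ + ν ξ):
  B: 1416 − 1(86) = 1330
  A: 474 − 1(86) = 388
  D: 0 + 1(86) = 86
  C: 0 + 1(86) = 86
Total out = 1890 kmol; y_D = 86 / 1890 = 0.0455.

0.0455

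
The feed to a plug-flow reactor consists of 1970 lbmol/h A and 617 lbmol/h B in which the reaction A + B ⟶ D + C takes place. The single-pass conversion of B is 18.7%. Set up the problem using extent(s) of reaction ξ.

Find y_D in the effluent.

0.0446

B reacted = 0.187 × 617 = 115.4 lbmol/h; ν_B = −1, so ξ = 115.4/1 = 115.4 lbmol/h.
Outlet amounts (n = n₀ + ν ξ):
  A: 1970 − 1(115.4) = 1855
  B: 617 − 1(115.4) = 501.6
  D: 0 + 1(115.4) = 115.4
  C: 0 + 1(115.4) = 115.4
Total out = 2587 lbmol/h; y_D = 115.4 / 2587 = 0.0446.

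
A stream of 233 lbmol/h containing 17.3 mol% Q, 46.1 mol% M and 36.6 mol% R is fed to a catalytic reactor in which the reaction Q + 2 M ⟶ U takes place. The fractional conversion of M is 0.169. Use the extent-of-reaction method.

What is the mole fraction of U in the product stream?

0.0422

M reacted = 0.169 × 107.4 = 18.15 lbmol/h; ν_M = −2, so ξ = 18.15/2 = 9.076 lbmol/h.
Outlet amounts (n = n₀ + ν ξ):
  Q: 40.31 − 1(9.076) = 31.23
  M: 107.4 − 2(9.076) = 89.26
  U: 0 + 1(9.076) = 9.076
  R: 85.28 (inert)
Total out = 214.8 lbmol/h; y_U = 9.076 / 214.8 = 0.04225.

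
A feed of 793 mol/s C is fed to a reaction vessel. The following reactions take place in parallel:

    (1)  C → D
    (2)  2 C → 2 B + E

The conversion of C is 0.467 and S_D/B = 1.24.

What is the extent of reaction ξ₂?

ξ₂ = 82.7 mol/s

Conversion of C: C consumed = 0.467 × 793 = 370.3 mol/s = 1ξ₁ + 2ξ₂.
Selectivity: 1ξ₁ / (2ξ₂) = 1.24 → ξ₁ = 2.48 ξ₂.
Substitute: (1·2.48 + 2) ξ₂ = 370.3 → ξ₂ = 82.66 mol/s, ξ₁ = 205 mol/s.
Outlet amounts (n = n₀ + Σ ν·ξ):
  C: 793 − 1(205) − 2(82.66) = 422.7
  D: 0 + 1(205) = 205
  B: 0 + 2(82.66) = 165.3
  E: 0 + 1(82.66) = 82.66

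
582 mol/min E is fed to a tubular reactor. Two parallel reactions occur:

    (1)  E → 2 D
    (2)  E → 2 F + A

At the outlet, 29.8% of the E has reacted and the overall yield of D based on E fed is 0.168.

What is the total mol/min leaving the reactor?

880 mol/min

Yield of D: 2ξ₁ / 582 = 0.168 → ξ₁ = 48.89 mol/min.
Conversion of E: 1ξ₁ + 1ξ₂ = 0.298 × 582 = 173.4 → ξ₂ = 124.5 mol/min.
Outlet amounts (n = n₀ + Σ ν·ξ):
  E: 582 − 1(48.89) − 1(124.5) = 408.6
  D: 0 + 2(48.89) = 97.78
  F: 0 + 2(124.5) = 249.1
  A: 0 + 1(124.5) = 124.5
Total out = 408.6 + 97.78 + 249.1 + 124.5 = 880 mol/min.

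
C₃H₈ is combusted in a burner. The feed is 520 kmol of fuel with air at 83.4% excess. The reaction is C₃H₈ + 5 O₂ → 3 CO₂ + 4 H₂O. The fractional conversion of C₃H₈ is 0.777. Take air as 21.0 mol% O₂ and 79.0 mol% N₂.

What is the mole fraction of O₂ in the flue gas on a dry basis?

0.125

Stoichiometric O₂ = 5 × 520 = 2600 kmol; O₂ fed = 2600 × 1.834 = 4768 kmol.
N₂ fed = 4768 × 79/21 = 17940 kmol.
Fuel reacted = 0.777 × 520 → ξ = 404 kmol.
Outlet (n = n₀ + ν ξ):
  C₃H₈: 520 − 1(404) = 116
  O₂: 4768 − 5(404) = 2748
  N₂: 17940 (inert)
  CO₂: 0 + 3(404) = 1212
  H₂O: 0 + 4(404) = 1616
Dry total = 22010 kmol; y_O₂ (dry) = 2748 / 22010 = 0.1248.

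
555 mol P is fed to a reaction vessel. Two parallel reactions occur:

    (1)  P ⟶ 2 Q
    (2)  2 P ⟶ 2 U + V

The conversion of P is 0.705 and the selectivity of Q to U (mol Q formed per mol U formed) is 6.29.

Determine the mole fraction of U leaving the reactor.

Conversion of P: P consumed = 0.705 × 555 = 391.3 mol = 1ξ₁ + 2ξ₂.
Selectivity: 2ξ₁ / (2ξ₂) = 6.29 → ξ₁ = 6.29 ξ₂.
Substitute: (1·6.29 + 2) ξ₂ = 391.3 → ξ₂ = 47.2 mol, ξ₁ = 296.9 mol.
Outlet amounts (n = n₀ + Σ ν·ξ):
  P: 555 − 1(296.9) − 2(47.2) = 163.7
  Q: 0 + 2(296.9) = 593.8
  U: 0 + 2(47.2) = 94.4
  V: 0 + 1(47.2) = 47.2
Total out = 899.1 mol; y_U = 94.4 / 899.1 = 0.105.

0.105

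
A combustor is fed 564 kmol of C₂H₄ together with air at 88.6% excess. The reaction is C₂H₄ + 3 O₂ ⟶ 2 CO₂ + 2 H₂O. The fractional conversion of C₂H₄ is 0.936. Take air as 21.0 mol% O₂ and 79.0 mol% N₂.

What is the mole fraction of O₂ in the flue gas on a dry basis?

0.109

Stoichiometric O₂ = 3 × 564 = 1692 kmol; O₂ fed = 1692 × 1.886 = 3191 kmol.
N₂ fed = 3191 × 79/21 = 12000 kmol.
Fuel reacted = 0.936 × 564 → ξ = 527.9 kmol.
Outlet (n = n₀ + ν ξ):
  C₂H₄: 564 − 1(527.9) = 36.1
  O₂: 3191 − 3(527.9) = 1607
  N₂: 12000 (inert)
  CO₂: 0 + 2(527.9) = 1056
  H₂O: 0 + 2(527.9) = 1056
Dry total = 14700 kmol; y_O₂ (dry) = 1607 / 14700 = 0.1093.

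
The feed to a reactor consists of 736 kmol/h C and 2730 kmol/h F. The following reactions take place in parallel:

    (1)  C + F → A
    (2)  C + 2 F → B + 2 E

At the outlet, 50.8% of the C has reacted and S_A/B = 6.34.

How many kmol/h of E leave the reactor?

102 kmol/h

Conversion of C: C consumed = 0.508 × 736 = 373.9 kmol/h = 1ξ₁ + 1ξ₂.
Selectivity: 1ξ₁ / (1ξ₂) = 6.34 → ξ₁ = 6.34 ξ₂.
Substitute: (1·6.34 + 1) ξ₂ = 373.9 → ξ₂ = 50.94 kmol/h, ξ₁ = 322.9 kmol/h.
Outlet amounts (n = n₀ + Σ ν·ξ):
  C: 736 − 1(322.9) − 1(50.94) = 362.1
  F: 2730 − 1(322.9) − 2(50.94) = 2305
  A: 0 + 1(322.9) = 322.9
  B: 0 + 1(50.94) = 50.94
  E: 0 + 2(50.94) = 101.9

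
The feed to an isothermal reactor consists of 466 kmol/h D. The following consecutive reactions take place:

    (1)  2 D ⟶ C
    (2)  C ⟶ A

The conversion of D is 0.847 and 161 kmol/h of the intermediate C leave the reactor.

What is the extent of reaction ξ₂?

Conversion of D: D consumed = 2ξ₁ = 0.847 × 466 → ξ₁ = 197.4 kmol/h.
C balance: n_C = 0 + 1ξ₁ − 1ξ₂ = 161 → ξ₂ = (1·197.4 − 161)/1 = 36.35 kmol/h.
Outlet amounts (n = n₀ + Σ ν·ξ):
  D: 466 − 2(197.4) = 71.3
  C: 0 + 1(197.4) − 1(36.35) = 161
  A: 0 + 1(36.35) = 36.35

ξ₂ = 36.4 kmol/h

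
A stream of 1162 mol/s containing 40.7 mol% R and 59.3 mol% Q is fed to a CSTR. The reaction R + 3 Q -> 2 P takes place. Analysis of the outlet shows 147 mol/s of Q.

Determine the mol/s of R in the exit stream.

292 mol/s

For Q: n = n₀ − 3ξ → 147 = 689.1 − 3ξ, giving ξ = 180.7 mol/s.
Outlet amounts (n = n₀ + ν ξ):
  R: 472.9 − 1(180.7) = 292.2
  Q: 689.1 − 3(180.7) = 147
  P: 0 + 2(180.7) = 361.4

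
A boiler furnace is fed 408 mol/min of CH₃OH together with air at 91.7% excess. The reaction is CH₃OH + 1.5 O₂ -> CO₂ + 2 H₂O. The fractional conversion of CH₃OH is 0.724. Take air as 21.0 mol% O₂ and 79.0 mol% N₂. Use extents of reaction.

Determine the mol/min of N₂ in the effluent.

4410 mol/min

Stoichiometric O₂ = 1.5 × 408 = 612 mol/min; O₂ fed = 612 × 1.917 = 1173 mol/min.
N₂ fed = 1173 × 79/21 = 4413 mol/min.
Fuel reacted = 0.724 × 408 → ξ = 295.4 mol/min.
Outlet (n = n₀ + ν ξ):
  CH₃OH: 408 − 1(295.4) = 112.6
  O₂: 1173 − 1.5(295.4) = 730.1
  N₂: 4413 (inert)
  CO₂: 0 + 1(295.4) = 295.4
  H₂O: 0 + 2(295.4) = 590.8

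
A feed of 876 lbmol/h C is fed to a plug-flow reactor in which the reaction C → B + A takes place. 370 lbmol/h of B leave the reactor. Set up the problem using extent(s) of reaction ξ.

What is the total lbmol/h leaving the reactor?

1250 lbmol/h

For B: n = n₀ + 1ξ → 370 = 0 + 1ξ, giving ξ = 370 lbmol/h.
Outlet amounts (n = n₀ + ν ξ):
  C: 876 − 1(370) = 506
  B: 0 + 1(370) = 370
  A: 0 + 1(370) = 370
Total out = 506 + 370 + 370 = 1246 lbmol/h.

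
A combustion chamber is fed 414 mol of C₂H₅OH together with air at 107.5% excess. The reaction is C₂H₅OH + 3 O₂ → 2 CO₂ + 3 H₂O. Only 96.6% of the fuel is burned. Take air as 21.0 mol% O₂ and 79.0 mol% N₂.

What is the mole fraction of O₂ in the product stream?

0.105

Stoichiometric O₂ = 3 × 414 = 1242 mol; O₂ fed = 1242 × 2.075 = 2577 mol.
N₂ fed = 2577 × 79/21 = 9695 mol.
Fuel reacted = 0.966 × 414 → ξ = 399.9 mol.
Outlet (n = n₀ + ν ξ):
  C₂H₅OH: 414 − 1(399.9) = 14.08
  O₂: 2577 − 3(399.9) = 1377
  N₂: 9695 (inert)
  CO₂: 0 + 2(399.9) = 799.8
  H₂O: 0 + 3(399.9) = 1200
Total out = 13090 mol; y_O₂ = 1377 / 13090 = 0.1053.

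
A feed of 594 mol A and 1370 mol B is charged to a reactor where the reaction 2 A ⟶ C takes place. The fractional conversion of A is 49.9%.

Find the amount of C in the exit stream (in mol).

148 mol

A reacted = 0.499 × 594 = 296.4 mol; ν_A = −2, so ξ = 296.4/2 = 148.2 mol.
Outlet amounts (n = n₀ + ν ξ):
  A: 594 − 2(148.2) = 297.6
  C: 0 + 1(148.2) = 148.2
  B: 1370 (inert)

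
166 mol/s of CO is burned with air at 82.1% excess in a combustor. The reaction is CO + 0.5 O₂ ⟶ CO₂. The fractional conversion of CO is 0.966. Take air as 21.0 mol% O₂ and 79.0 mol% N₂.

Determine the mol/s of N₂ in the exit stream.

569 mol/s

Stoichiometric O₂ = 0.5 × 166 = 83 mol/s; O₂ fed = 83 × 1.821 = 151.1 mol/s.
N₂ fed = 151.1 × 79/21 = 568.6 mol/s.
Fuel reacted = 0.966 × 166 → ξ = 160.4 mol/s.
Outlet (n = n₀ + ν ξ):
  CO: 166 − 1(160.4) = 5.644
  O₂: 151.1 − 0.5(160.4) = 70.97
  N₂: 568.6 (inert)
  CO₂: 0 + 1(160.4) = 160.4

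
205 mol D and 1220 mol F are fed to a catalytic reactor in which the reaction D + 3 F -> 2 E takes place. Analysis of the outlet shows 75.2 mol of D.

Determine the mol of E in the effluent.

260 mol

For D: n = n₀ − 1ξ → 75.2 = 205 − 1ξ, giving ξ = 129.8 mol.
Outlet amounts (n = n₀ + ν ξ):
  D: 205 − 1(129.8) = 75.2
  F: 1220 − 3(129.8) = 830.6
  E: 0 + 2(129.8) = 259.6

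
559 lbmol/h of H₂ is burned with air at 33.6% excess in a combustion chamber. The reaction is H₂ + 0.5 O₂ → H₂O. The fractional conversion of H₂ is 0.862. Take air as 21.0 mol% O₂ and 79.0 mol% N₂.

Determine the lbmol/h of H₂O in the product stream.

Stoichiometric O₂ = 0.5 × 559 = 279.5 lbmol/h; O₂ fed = 279.5 × 1.336 = 373.4 lbmol/h.
N₂ fed = 373.4 × 79/21 = 1405 lbmol/h.
Fuel reacted = 0.862 × 559 → ξ = 481.9 lbmol/h.
Outlet (n = n₀ + ν ξ):
  H₂: 559 − 1(481.9) = 77.14
  O₂: 373.4 − 0.5(481.9) = 132.5
  N₂: 1405 (inert)
  H₂O: 0 + 1(481.9) = 481.9

482 lbmol/h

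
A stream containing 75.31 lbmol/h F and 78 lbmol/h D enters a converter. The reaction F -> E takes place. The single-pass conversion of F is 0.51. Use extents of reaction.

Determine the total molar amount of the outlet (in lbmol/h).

F reacted = 0.51 × 75.31 = 38.41 lbmol/h; ν_F = −1, so ξ = 38.41/1 = 38.41 lbmol/h.
Outlet amounts (n = n₀ + ν ξ):
  F: 75.31 − 1(38.41) = 36.9
  E: 0 + 1(38.41) = 38.41
  D: 78 (inert)
Total out = 36.9 + 38.41 + 78 = 153.3 lbmol/h.

153 lbmol/h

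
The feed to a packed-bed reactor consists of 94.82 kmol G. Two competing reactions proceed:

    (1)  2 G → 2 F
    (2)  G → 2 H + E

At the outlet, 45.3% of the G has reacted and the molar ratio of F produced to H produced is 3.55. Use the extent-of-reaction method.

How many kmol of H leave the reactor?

10.6 kmol

Conversion of G: G consumed = 0.453 × 94.82 = 42.95 kmol = 2ξ₁ + 1ξ₂.
Selectivity: 2ξ₁ / (2ξ₂) = 3.55 → ξ₁ = 3.55 ξ₂.
Substitute: (2·3.55 + 1) ξ₂ = 42.95 → ξ₂ = 5.303 kmol, ξ₁ = 18.83 kmol.
Outlet amounts (n = n₀ + Σ ν·ξ):
  G: 94.82 − 2(18.83) − 1(5.303) = 51.87
  F: 0 + 2(18.83) = 37.65
  H: 0 + 2(5.303) = 10.61
  E: 0 + 1(5.303) = 5.303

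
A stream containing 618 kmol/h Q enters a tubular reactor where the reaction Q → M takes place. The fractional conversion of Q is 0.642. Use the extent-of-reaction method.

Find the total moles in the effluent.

Q reacted = 0.642 × 618 = 396.8 kmol/h; ν_Q = −1, so ξ = 396.8/1 = 396.8 kmol/h.
Outlet amounts (n = n₀ + ν ξ):
  Q: 618 − 1(396.8) = 221.2
  M: 0 + 1(396.8) = 396.8
Total out = 221.2 + 396.8 = 618 kmol/h.

618 kmol/h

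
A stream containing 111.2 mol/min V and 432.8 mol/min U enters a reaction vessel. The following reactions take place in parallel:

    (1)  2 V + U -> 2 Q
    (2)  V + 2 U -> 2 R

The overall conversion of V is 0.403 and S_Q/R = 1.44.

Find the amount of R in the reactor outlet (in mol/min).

Conversion of V: V consumed = 0.403 × 111.2 = 44.81 mol/min = 2ξ₁ + 1ξ₂.
Selectivity: 2ξ₁ / (2ξ₂) = 1.44 → ξ₁ = 1.44 ξ₂.
Substitute: (2·1.44 + 1) ξ₂ = 44.81 → ξ₂ = 11.55 mol/min, ξ₁ = 16.63 mol/min.
Outlet amounts (n = n₀ + Σ ν·ξ):
  V: 111.2 − 2(16.63) − 1(11.55) = 66.39
  U: 432.8 − 1(16.63) − 2(11.55) = 393.1
  Q: 0 + 2(16.63) = 33.26
  R: 0 + 2(11.55) = 23.1

23.1 mol/min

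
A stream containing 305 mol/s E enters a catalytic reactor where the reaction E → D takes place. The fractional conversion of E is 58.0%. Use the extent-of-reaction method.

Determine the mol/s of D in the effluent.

177 mol/s

E reacted = 0.58 × 305 = 176.9 mol/s; ν_E = −1, so ξ = 176.9/1 = 176.9 mol/s.
Outlet amounts (n = n₀ + ν ξ):
  E: 305 − 1(176.9) = 128.1
  D: 0 + 1(176.9) = 176.9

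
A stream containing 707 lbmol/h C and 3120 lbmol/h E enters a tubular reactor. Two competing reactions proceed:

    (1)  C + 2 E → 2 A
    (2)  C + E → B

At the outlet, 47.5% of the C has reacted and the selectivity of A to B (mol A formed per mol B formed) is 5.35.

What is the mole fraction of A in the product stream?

Conversion of C: C consumed = 0.475 × 707 = 335.8 lbmol/h = 1ξ₁ + 1ξ₂.
Selectivity: 2ξ₁ / (1ξ₂) = 5.35 → ξ₁ = 2.675 ξ₂.
Substitute: (1·2.675 + 1) ξ₂ = 335.8 → ξ₂ = 91.38 lbmol/h, ξ₁ = 244.4 lbmol/h.
Outlet amounts (n = n₀ + Σ ν·ξ):
  C: 707 − 1(244.4) − 1(91.38) = 371.2
  E: 3120 − 2(244.4) − 1(91.38) = 2540
  A: 0 + 2(244.4) = 488.9
  B: 0 + 1(91.38) = 91.38
Total out = 3491 lbmol/h; y_A = 488.9 / 3491 = 0.14.

0.14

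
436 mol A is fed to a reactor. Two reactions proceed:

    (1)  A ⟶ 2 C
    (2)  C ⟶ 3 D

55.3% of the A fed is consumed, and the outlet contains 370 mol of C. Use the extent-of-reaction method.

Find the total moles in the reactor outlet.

Conversion of A: A consumed = 1ξ₁ = 0.553 × 436 → ξ₁ = 241.1 mol.
C balance: n_C = 0 + 2ξ₁ − 1ξ₂ = 370 → ξ₂ = (2·241.1 − 370)/1 = 112.2 mol.
Outlet amounts (n = n₀ + Σ ν·ξ):
  A: 436 − 1(241.1) = 194.9
  C: 0 + 2(241.1) − 1(112.2) = 370
  D: 0 + 3(112.2) = 336.6
Total out = 194.9 + 370 + 336.6 = 901.5 mol.

902 mol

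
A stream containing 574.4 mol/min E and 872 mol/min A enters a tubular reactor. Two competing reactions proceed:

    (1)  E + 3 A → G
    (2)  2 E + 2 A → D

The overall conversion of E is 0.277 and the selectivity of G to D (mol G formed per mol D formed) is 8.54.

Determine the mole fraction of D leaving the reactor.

Conversion of E: E consumed = 0.277 × 574.4 = 159.1 mol/min = 1ξ₁ + 2ξ₂.
Selectivity: 1ξ₁ / (1ξ₂) = 8.54 → ξ₁ = 8.54 ξ₂.
Substitute: (1·8.54 + 2) ξ₂ = 159.1 → ξ₂ = 15.1 mol/min, ξ₁ = 128.9 mol/min.
Outlet amounts (n = n₀ + Σ ν·ξ):
  E: 574.4 − 1(128.9) − 2(15.1) = 415.3
  A: 872 − 3(128.9) − 2(15.1) = 455.1
  G: 0 + 1(128.9) = 128.9
  D: 0 + 1(15.1) = 15.1
Total out = 1014 mol/min; y_D = 15.1 / 1014 = 0.01488.

0.0149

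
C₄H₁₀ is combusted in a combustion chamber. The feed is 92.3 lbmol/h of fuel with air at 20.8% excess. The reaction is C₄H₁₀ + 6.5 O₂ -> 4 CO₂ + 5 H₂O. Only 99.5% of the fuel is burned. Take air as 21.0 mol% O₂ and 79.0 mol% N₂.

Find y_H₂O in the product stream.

Stoichiometric O₂ = 6.5 × 92.3 = 599.9 lbmol/h; O₂ fed = 599.9 × 1.208 = 724.7 lbmol/h.
N₂ fed = 724.7 × 79/21 = 2726 lbmol/h.
Fuel reacted = 0.995 × 92.3 → ξ = 91.84 lbmol/h.
Outlet (n = n₀ + ν ξ):
  C₄H₁₀: 92.3 − 1(91.84) = 0.4615
  O₂: 724.7 − 6.5(91.84) = 127.8
  N₂: 2726 (inert)
  CO₂: 0 + 4(91.84) = 367.4
  H₂O: 0 + 5(91.84) = 459.2
Total out = 3681 lbmol/h; y_H₂O = 459.2 / 3681 = 0.1247.

0.125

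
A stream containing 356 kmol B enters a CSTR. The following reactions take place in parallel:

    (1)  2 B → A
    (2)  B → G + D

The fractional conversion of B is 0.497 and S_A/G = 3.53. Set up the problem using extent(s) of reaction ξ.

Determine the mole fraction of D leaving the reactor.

Conversion of B: B consumed = 0.497 × 356 = 176.9 kmol = 2ξ₁ + 1ξ₂.
Selectivity: 1ξ₁ / (1ξ₂) = 3.53 → ξ₁ = 3.53 ξ₂.
Substitute: (2·3.53 + 1) ξ₂ = 176.9 → ξ₂ = 21.95 kmol, ξ₁ = 77.49 kmol.
Outlet amounts (n = n₀ + Σ ν·ξ):
  B: 356 − 2(77.49) − 1(21.95) = 179.1
  A: 0 + 1(77.49) = 77.49
  G: 0 + 1(21.95) = 21.95
  D: 0 + 1(21.95) = 21.95
Total out = 300.5 kmol; y_D = 21.95 / 300.5 = 0.07306.

0.0731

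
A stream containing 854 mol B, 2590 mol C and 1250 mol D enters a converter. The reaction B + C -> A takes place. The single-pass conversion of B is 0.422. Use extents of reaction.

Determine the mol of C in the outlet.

B reacted = 0.422 × 854 = 360.4 mol; ν_B = −1, so ξ = 360.4/1 = 360.4 mol.
Outlet amounts (n = n₀ + ν ξ):
  B: 854 − 1(360.4) = 493.6
  C: 2590 − 1(360.4) = 2230
  A: 0 + 1(360.4) = 360.4
  D: 1250 (inert)

2230 mol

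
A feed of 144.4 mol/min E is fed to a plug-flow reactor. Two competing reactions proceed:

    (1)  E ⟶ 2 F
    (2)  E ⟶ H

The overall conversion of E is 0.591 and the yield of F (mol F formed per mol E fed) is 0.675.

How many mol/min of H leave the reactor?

36.6 mol/min

Yield of F: 2ξ₁ / 144.4 = 0.675 → ξ₁ = 48.74 mol/min.
Conversion of E: 1ξ₁ + 1ξ₂ = 0.591 × 144.4 = 85.34 → ξ₂ = 36.61 mol/min.
Outlet amounts (n = n₀ + Σ ν·ξ):
  E: 144.4 − 1(48.74) − 1(36.61) = 59.06
  F: 0 + 2(48.74) = 97.47
  H: 0 + 1(36.61) = 36.61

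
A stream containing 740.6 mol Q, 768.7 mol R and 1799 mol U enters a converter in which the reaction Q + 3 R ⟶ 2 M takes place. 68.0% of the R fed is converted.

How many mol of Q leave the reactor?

566 mol

R reacted = 0.68 × 768.7 = 522.7 mol; ν_R = −3, so ξ = 522.7/3 = 174.2 mol.
Outlet amounts (n = n₀ + ν ξ):
  Q: 740.6 − 1(174.2) = 566.4
  R: 768.7 − 3(174.2) = 246
  M: 0 + 2(174.2) = 348.5
  U: 1799 (inert)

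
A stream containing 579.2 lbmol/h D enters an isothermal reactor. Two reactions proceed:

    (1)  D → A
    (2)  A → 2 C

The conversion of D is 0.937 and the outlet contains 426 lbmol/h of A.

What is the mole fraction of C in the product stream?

0.335

Conversion of D: D consumed = 1ξ₁ = 0.937 × 579.2 → ξ₁ = 542.7 lbmol/h.
A balance: n_A = 0 + 1ξ₁ − 1ξ₂ = 426 → ξ₂ = (1·542.7 − 426)/1 = 116.7 lbmol/h.
Outlet amounts (n = n₀ + Σ ν·ξ):
  D: 579.2 − 1(542.7) = 36.49
  A: 0 + 1(542.7) − 1(116.7) = 426
  C: 0 + 2(116.7) = 233.4
Total out = 695.9 lbmol/h; y_C = 233.4 / 695.9 = 0.3354.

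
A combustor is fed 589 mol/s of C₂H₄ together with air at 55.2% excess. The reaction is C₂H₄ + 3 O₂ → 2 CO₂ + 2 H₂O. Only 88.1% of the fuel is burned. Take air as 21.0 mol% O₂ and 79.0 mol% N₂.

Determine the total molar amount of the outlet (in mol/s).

Stoichiometric O₂ = 3 × 589 = 1767 mol/s; O₂ fed = 1767 × 1.552 = 2742 mol/s.
N₂ fed = 2742 × 79/21 = 10320 mol/s.
Fuel reacted = 0.881 × 589 → ξ = 518.9 mol/s.
Outlet (n = n₀ + ν ξ):
  C₂H₄: 589 − 1(518.9) = 70.09
  O₂: 2742 − 3(518.9) = 1186
  N₂: 10320 (inert)
  CO₂: 0 + 2(518.9) = 1038
  H₂O: 0 + 2(518.9) = 1038
Total out = 70.09 + 1186 + 10320 + 1038 + 1038 = 13650 mol/s.

13600 mol/s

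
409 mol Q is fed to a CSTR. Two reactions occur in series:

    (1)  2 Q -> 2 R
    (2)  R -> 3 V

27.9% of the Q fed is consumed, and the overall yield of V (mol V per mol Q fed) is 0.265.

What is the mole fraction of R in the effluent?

Conversion of Q: Q consumed = 2ξ₁ = 0.279 × 409 → ξ₁ = 57.06 mol.
Yield of V: 3ξ₂ / 409 = 0.265 → ξ₂ = 36.13 mol.
Outlet amounts (n = n₀ + Σ ν·ξ):
  Q: 409 − 2(57.06) = 294.9
  R: 0 + 2(57.06) − 1(36.13) = 77.98
  V: 0 + 3(36.13) = 108.4
Total out = 481.3 mol; y_R = 77.98 / 481.3 = 0.162.

0.162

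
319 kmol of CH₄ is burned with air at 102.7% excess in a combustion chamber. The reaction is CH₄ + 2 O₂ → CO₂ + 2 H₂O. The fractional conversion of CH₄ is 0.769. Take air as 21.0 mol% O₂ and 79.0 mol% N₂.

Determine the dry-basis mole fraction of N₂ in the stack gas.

0.813

Stoichiometric O₂ = 2 × 319 = 638 kmol; O₂ fed = 638 × 2.027 = 1293 kmol.
N₂ fed = 1293 × 79/21 = 4865 kmol.
Fuel reacted = 0.769 × 319 → ξ = 245.3 kmol.
Outlet (n = n₀ + ν ξ):
  CH₄: 319 − 1(245.3) = 73.69
  O₂: 1293 − 2(245.3) = 802.6
  N₂: 4865 (inert)
  CO₂: 0 + 1(245.3) = 245.3
  H₂O: 0 + 2(245.3) = 490.6
Dry total = 5987 kmol; y_N₂ (dry) = 4865 / 5987 = 0.8126.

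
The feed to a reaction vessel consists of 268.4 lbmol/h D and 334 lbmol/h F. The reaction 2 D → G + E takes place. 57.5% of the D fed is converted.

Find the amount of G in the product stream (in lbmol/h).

77.2 lbmol/h

D reacted = 0.575 × 268.4 = 154.3 lbmol/h; ν_D = −2, so ξ = 154.3/2 = 77.16 lbmol/h.
Outlet amounts (n = n₀ + ν ξ):
  D: 268.4 − 2(77.16) = 114.1
  G: 0 + 1(77.16) = 77.16
  E: 0 + 1(77.16) = 77.16
  F: 334 (inert)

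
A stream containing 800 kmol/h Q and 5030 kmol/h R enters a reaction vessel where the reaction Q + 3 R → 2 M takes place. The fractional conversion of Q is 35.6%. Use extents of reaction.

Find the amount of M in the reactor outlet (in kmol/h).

570 kmol/h

Q reacted = 0.356 × 800 = 284.8 kmol/h; ν_Q = −1, so ξ = 284.8/1 = 284.8 kmol/h.
Outlet amounts (n = n₀ + ν ξ):
  Q: 800 − 1(284.8) = 515.2
  R: 5030 − 3(284.8) = 4176
  M: 0 + 2(284.8) = 569.6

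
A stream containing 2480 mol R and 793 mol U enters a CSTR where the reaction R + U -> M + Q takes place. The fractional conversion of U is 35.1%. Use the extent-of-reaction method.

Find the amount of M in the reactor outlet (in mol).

278 mol

U reacted = 0.351 × 793 = 278.3 mol; ν_U = −1, so ξ = 278.3/1 = 278.3 mol.
Outlet amounts (n = n₀ + ν ξ):
  R: 2480 − 1(278.3) = 2202
  U: 793 − 1(278.3) = 514.7
  M: 0 + 1(278.3) = 278.3
  Q: 0 + 1(278.3) = 278.3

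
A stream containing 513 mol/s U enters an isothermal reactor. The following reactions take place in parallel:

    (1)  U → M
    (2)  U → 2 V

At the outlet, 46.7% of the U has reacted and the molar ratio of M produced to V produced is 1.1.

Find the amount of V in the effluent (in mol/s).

150 mol/s

Conversion of U: U consumed = 0.467 × 513 = 239.6 mol/s = 1ξ₁ + 1ξ₂.
Selectivity: 1ξ₁ / (2ξ₂) = 1.1 → ξ₁ = 2.2 ξ₂.
Substitute: (1·2.2 + 1) ξ₂ = 239.6 → ξ₂ = 74.87 mol/s, ξ₁ = 164.7 mol/s.
Outlet amounts (n = n₀ + Σ ν·ξ):
  U: 513 − 1(164.7) − 1(74.87) = 273.4
  M: 0 + 1(164.7) = 164.7
  V: 0 + 2(74.87) = 149.7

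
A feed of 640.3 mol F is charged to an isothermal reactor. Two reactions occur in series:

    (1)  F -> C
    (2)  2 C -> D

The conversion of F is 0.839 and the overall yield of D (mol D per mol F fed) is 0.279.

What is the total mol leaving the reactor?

462 mol

Conversion of F: F consumed = 1ξ₁ = 0.839 × 640.3 → ξ₁ = 537.2 mol.
Yield of D: 1ξ₂ / 640.3 = 0.279 → ξ₂ = 178.6 mol.
Outlet amounts (n = n₀ + Σ ν·ξ):
  F: 640.3 − 1(537.2) = 103.1
  C: 0 + 1(537.2) − 2(178.6) = 179.9
  D: 0 + 1(178.6) = 178.6
Total out = 103.1 + 179.9 + 178.6 = 461.7 mol.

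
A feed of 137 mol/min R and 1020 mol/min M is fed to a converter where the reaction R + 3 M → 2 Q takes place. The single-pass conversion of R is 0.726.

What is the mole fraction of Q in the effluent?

R reacted = 0.726 × 137 = 99.46 mol/min; ν_R = −1, so ξ = 99.46/1 = 99.46 mol/min.
Outlet amounts (n = n₀ + ν ξ):
  R: 137 − 1(99.46) = 37.54
  M: 1020 − 3(99.46) = 721.6
  Q: 0 + 2(99.46) = 198.9
Total out = 958.1 mol/min; y_Q = 198.9 / 958.1 = 0.2076.

0.208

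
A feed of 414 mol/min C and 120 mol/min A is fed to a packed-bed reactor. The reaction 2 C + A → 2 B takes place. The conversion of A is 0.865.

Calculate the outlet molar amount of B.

208 mol/min

A reacted = 0.865 × 120 = 103.8 mol/min; ν_A = −1, so ξ = 103.8/1 = 103.8 mol/min.
Outlet amounts (n = n₀ + ν ξ):
  C: 414 − 2(103.8) = 206.4
  A: 120 − 1(103.8) = 16.2
  B: 0 + 2(103.8) = 207.6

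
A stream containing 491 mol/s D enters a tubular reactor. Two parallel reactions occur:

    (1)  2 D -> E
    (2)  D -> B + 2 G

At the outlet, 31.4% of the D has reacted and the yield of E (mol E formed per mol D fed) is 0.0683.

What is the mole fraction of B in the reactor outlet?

Yield of E: 1ξ₁ / 491 = 0.0683 → ξ₁ = 33.54 mol/s.
Conversion of D: 2ξ₁ + 1ξ₂ = 0.314 × 491 = 154.2 → ξ₂ = 87.1 mol/s.
Outlet amounts (n = n₀ + Σ ν·ξ):
  D: 491 − 2(33.54) − 1(87.1) = 336.8
  E: 0 + 1(33.54) = 33.54
  B: 0 + 1(87.1) = 87.1
  G: 0 + 2(87.1) = 174.2
Total out = 631.7 mol/s; y_B = 87.1 / 631.7 = 0.1379.

0.138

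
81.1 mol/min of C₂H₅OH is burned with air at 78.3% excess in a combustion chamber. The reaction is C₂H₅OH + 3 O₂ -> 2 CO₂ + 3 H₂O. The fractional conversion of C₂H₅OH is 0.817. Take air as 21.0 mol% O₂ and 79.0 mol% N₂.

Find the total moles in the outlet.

Stoichiometric O₂ = 3 × 81.1 = 243.3 mol/min; O₂ fed = 243.3 × 1.783 = 433.8 mol/min.
N₂ fed = 433.8 × 79/21 = 1632 mol/min.
Fuel reacted = 0.817 × 81.1 → ξ = 66.26 mol/min.
Outlet (n = n₀ + ν ξ):
  C₂H₅OH: 81.1 − 1(66.26) = 14.84
  O₂: 433.8 − 3(66.26) = 235
  N₂: 1632 (inert)
  CO₂: 0 + 2(66.26) = 132.5
  H₂O: 0 + 3(66.26) = 198.8
Total out = 14.84 + 235 + 1632 + 132.5 + 198.8 = 2213 mol/min.

2210 mol/min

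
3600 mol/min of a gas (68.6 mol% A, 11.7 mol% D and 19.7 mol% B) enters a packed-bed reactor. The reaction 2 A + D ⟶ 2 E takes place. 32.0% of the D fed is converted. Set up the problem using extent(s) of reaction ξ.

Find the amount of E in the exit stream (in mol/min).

270 mol/min

D reacted = 0.32 × 421.2 = 134.8 mol/min; ν_D = −1, so ξ = 134.8/1 = 134.8 mol/min.
Outlet amounts (n = n₀ + ν ξ):
  A: 2470 − 2(134.8) = 2200
  D: 421.2 − 1(134.8) = 286.4
  E: 0 + 2(134.8) = 269.6
  B: 709.2 (inert)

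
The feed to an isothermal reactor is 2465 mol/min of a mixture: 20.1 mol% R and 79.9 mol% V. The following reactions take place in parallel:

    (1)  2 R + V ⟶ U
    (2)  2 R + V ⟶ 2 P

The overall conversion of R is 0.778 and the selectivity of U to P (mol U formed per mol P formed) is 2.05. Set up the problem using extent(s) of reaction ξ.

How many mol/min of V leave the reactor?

Conversion of R: R consumed = 0.778 × 495.5 = 385.5 mol/min = 2ξ₁ + 2ξ₂.
Selectivity: 1ξ₁ / (2ξ₂) = 2.05 → ξ₁ = 4.1 ξ₂.
Substitute: (2·4.1 + 2) ξ₂ = 385.5 → ξ₂ = 37.79 mol/min, ξ₁ = 154.9 mol/min.
Outlet amounts (n = n₀ + Σ ν·ξ):
  R: 495.5 − 2(154.9) − 2(37.79) = 110
  V: 1970 − 1(154.9) − 1(37.79) = 1777
  U: 0 + 1(154.9) = 154.9
  P: 0 + 2(37.79) = 75.58

1780 mol/min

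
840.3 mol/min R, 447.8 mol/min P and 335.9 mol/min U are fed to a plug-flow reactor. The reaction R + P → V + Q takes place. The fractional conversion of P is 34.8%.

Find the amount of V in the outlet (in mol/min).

P reacted = 0.348 × 447.8 = 155.8 mol/min; ν_P = −1, so ξ = 155.8/1 = 155.8 mol/min.
Outlet amounts (n = n₀ + ν ξ):
  R: 840.3 − 1(155.8) = 684.5
  P: 447.8 − 1(155.8) = 292
  V: 0 + 1(155.8) = 155.8
  Q: 0 + 1(155.8) = 155.8
  U: 335.9 (inert)

156 mol/min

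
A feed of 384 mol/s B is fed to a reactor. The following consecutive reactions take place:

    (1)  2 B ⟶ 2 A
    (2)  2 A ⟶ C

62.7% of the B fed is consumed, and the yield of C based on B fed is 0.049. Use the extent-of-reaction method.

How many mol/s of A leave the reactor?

Conversion of B: B consumed = 2ξ₁ = 0.627 × 384 → ξ₁ = 120.4 mol/s.
Yield of C: 1ξ₂ / 384 = 0.049 → ξ₂ = 18.82 mol/s.
Outlet amounts (n = n₀ + Σ ν·ξ):
  B: 384 − 2(120.4) = 143.2
  A: 0 + 2(120.4) − 2(18.82) = 203.1
  C: 0 + 1(18.82) = 18.82

203 mol/s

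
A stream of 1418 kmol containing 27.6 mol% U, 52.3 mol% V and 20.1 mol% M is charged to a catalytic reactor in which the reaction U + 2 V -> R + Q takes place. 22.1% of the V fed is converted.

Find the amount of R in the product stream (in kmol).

81.9 kmol

V reacted = 0.221 × 741.6 = 163.9 kmol; ν_V = −2, so ξ = 163.9/2 = 81.95 kmol.
Outlet amounts (n = n₀ + ν ξ):
  U: 391.4 − 1(81.95) = 309.4
  V: 741.6 − 2(81.95) = 577.7
  R: 0 + 1(81.95) = 81.95
  Q: 0 + 1(81.95) = 81.95
  M: 285 (inert)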